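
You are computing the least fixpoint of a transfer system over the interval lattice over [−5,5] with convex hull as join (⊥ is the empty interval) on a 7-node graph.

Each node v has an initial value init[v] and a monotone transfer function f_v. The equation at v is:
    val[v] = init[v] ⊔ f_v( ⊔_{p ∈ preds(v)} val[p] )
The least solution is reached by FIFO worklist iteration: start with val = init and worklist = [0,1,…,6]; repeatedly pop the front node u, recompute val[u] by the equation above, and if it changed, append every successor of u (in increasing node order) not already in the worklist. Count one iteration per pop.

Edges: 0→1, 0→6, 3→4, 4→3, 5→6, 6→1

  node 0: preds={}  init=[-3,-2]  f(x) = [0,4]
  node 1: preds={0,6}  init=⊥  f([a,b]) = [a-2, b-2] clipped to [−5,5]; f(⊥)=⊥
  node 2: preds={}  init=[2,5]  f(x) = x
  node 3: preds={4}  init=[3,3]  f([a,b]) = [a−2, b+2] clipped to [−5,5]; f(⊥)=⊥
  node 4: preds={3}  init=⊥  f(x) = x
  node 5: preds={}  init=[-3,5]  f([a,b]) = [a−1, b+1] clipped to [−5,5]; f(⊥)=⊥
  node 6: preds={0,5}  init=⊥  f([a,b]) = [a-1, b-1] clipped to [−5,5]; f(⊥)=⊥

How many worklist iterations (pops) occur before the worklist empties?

Trace (17 dequeues):
  [1] u=0 | in ⊥ | out [-3,4] | prev [-3,-2] | push {}
  [2] u=1 | in [-3,4] | out [-5,2] | prev ⊥ | push {}
  [3] u=2 | in ⊥ | out [2,5] | ==
  [4] u=3 | in ⊥ | out [3,3] | ==
  [5] u=4 | in [3,3] | out [3,3] | prev ⊥ | push {3}
  [6] u=5 | in ⊥ | out [-3,5] | ==
  [7] u=6 | in [-3,5] | out [-4,4] | prev ⊥ | push {1}
  [8] u=3 | in [3,3] | out [1,5] | prev [3,3] | push {4}
  [9] u=1 | in [-4,4] | out [-5,2] | ==
  [10] u=4 | in [1,5] | out [1,5] | prev [3,3] | push {3}
  [11] u=3 | in [1,5] | out [-1,5] | prev [1,5] | push {4}
  [12] u=4 | in [-1,5] | out [-1,5] | prev [1,5] | push {3}
  [13] u=3 | in [-1,5] | out [-3,5] | prev [-1,5] | push {4}
  [14] u=4 | in [-3,5] | out [-3,5] | prev [-1,5] | push {3}
  [15] u=3 | in [-3,5] | out [-5,5] | prev [-3,5] | push {4}
  [16] u=4 | in [-5,5] | out [-5,5] | prev [-3,5] | push {3}
  [17] u=3 | in [-5,5] | out [-5,5] | ==

Converged values:
  [0] [-3,4]
  [1] [-5,2]
  [2] [2,5]
  [3] [-5,5]
  [4] [-5,5]
  [5] [-3,5]
  [6] [-4,4]

17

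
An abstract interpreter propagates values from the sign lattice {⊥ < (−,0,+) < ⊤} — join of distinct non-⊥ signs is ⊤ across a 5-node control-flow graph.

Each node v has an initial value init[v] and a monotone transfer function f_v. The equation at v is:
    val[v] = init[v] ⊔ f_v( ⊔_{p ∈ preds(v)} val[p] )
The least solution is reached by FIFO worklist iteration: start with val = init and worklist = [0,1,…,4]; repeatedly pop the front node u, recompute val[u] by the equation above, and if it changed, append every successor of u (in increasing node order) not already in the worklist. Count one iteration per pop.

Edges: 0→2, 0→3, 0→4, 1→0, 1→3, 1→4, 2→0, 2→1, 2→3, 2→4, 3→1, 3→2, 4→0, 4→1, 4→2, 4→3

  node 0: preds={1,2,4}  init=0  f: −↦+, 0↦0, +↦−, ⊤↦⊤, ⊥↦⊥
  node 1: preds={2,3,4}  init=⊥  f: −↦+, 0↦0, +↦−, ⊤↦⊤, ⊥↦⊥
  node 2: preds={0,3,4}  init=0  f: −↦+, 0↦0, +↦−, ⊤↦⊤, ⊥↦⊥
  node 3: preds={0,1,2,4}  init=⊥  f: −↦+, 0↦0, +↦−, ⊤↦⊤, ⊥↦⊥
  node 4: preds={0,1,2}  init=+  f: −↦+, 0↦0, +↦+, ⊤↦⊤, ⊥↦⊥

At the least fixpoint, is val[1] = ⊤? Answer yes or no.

Trace (9 dequeues):
  [1] u=0 | in ⊤ | out ⊤ | prev 0 | push {}
  [2] u=1 | in ⊤ | out ⊤ | prev ⊥ | push {0}
  [3] u=2 | in ⊤ | out ⊤ | prev 0 | push {1}
  [4] u=3 | in ⊤ | out ⊤ | prev ⊥ | push {2}
  [5] u=4 | in ⊤ | out ⊤ | prev + | push {3}
  [6] u=0 | in ⊤ | out ⊤ | ==
  [7] u=1 | in ⊤ | out ⊤ | ==
  [8] u=2 | in ⊤ | out ⊤ | ==
  [9] u=3 | in ⊤ | out ⊤ | ==

Converged values:
  [0] ⊤
  [1] ⊤
  [2] ⊤
  [3] ⊤
  [4] ⊤

yes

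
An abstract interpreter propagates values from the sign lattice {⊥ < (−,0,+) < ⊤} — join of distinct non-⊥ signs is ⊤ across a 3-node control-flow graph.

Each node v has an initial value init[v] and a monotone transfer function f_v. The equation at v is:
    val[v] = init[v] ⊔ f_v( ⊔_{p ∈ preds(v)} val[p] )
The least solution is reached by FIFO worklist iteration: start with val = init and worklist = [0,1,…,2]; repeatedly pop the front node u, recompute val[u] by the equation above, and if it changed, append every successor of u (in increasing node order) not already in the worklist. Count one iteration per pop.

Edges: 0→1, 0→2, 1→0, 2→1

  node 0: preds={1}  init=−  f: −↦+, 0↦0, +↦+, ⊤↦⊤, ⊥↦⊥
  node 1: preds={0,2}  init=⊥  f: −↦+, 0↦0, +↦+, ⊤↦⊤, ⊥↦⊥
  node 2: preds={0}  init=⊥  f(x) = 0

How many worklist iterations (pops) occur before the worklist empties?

Iteration log — 7 steps:
  step 1. node 0  ⊔preds=⊥  new=−  stable
  step 2. node 1  ⊔preds=−  new=+  old=⊥  +wl: 0
  step 3. node 2  ⊔preds=−  new=0  old=⊥  +wl: 1
  step 4. node 0  ⊔preds=+  new=⊤  old=−  +wl: 2
  step 5. node 1  ⊔preds=⊤  new=⊤  old=+  +wl: 0
  step 6. node 2  ⊔preds=⊤  new=0  stable
  step 7. node 0  ⊔preds=⊤  new=⊤  stable

Least fixpoint reached:
  node 0: ⊤
  node 1: ⊤
  node 2: 0

7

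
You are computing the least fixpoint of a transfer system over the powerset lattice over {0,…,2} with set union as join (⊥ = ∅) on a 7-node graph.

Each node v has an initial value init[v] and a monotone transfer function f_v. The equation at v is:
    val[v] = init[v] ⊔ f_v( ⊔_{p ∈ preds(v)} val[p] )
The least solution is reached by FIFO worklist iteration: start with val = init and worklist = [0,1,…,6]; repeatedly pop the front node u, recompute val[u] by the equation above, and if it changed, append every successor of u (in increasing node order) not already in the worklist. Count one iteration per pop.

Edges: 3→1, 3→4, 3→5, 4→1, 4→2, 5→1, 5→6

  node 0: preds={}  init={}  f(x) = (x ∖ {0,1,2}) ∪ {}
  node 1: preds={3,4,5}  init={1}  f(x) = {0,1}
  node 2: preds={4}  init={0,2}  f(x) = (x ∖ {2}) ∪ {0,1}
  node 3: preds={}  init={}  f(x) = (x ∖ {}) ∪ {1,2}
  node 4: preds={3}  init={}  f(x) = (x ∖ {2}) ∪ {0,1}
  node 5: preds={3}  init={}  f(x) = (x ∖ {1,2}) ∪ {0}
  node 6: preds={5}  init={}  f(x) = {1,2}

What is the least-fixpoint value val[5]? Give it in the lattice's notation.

Worklist (9 pops):
  #1 pop 0: in={} → {} (no change)
  #2 pop 1: in={} → {0,1} (was {1}); enqueue []
  #3 pop 2: in={} → {0,1,2} (was {0,2}); enqueue []
  #4 pop 3: in={} → {1,2} (was {}); enqueue [1]
  #5 pop 4: in={1,2} → {0,1} (was {}); enqueue [2]
  #6 pop 5: in={1,2} → {0} (was {}); enqueue []
  #7 pop 6: in={0} → {1,2} (was {}); enqueue []
  #8 pop 1: in={0,1,2} → {0,1} (no change)
  #9 pop 2: in={0,1} → {0,1,2} (no change)

Fixpoint:
  val[0] = {}
  val[1] = {0,1}
  val[2] = {0,1,2}
  val[3] = {1,2}
  val[4] = {0,1}
  val[5] = {0}
  val[6] = {1,2}

{0}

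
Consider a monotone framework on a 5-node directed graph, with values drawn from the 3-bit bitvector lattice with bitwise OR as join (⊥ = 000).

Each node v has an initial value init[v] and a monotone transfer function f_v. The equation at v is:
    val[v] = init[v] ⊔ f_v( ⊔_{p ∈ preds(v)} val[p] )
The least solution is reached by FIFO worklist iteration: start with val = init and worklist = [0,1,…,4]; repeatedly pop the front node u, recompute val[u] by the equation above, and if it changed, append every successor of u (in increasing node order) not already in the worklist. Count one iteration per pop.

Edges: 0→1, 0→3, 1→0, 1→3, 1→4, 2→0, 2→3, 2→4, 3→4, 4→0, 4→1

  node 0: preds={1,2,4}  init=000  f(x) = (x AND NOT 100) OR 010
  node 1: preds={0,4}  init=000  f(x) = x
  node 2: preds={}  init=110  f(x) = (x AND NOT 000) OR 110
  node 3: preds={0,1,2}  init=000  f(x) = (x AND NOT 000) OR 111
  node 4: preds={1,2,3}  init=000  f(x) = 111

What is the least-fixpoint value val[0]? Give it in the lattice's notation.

Trace (10 dequeues):
  [1] u=0 | in 110 | out 010 | prev 000 | push {}
  [2] u=1 | in 010 | out 010 | prev 000 | push {0}
  [3] u=2 | in 000 | out 110 | ==
  [4] u=3 | in 110 | out 111 | prev 000 | push {}
  [5] u=4 | in 111 | out 111 | prev 000 | push {1}
  [6] u=0 | in 111 | out 011 | prev 010 | push {3}
  [7] u=1 | in 111 | out 111 | prev 010 | push {0,4}
  [8] u=3 | in 111 | out 111 | ==
  [9] u=0 | in 111 | out 011 | ==
  [10] u=4 | in 111 | out 111 | ==

Converged values:
  [0] 011
  [1] 111
  [2] 110
  [3] 111
  [4] 111

011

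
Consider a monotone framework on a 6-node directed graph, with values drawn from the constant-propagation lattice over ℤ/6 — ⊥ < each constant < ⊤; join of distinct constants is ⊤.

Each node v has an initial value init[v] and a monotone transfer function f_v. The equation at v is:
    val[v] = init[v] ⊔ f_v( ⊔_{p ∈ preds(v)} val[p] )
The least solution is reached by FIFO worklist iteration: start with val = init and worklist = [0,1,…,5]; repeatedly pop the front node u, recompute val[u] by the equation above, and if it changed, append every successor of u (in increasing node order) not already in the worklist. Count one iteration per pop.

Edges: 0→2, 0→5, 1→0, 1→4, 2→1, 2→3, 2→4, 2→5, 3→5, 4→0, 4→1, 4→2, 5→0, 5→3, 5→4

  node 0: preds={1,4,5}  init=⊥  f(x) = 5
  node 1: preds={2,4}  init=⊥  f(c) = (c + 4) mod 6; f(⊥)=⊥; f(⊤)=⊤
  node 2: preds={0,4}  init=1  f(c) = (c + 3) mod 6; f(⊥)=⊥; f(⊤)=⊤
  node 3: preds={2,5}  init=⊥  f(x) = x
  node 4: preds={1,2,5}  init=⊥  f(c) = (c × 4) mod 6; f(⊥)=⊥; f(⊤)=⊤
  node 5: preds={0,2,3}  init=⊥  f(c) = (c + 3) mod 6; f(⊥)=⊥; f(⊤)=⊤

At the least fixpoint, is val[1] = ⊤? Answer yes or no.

Iteration log — 12 steps:
  step 1. node 0  ⊔preds=⊥  new=5  old=⊥  +wl: 
  step 2. node 1  ⊔preds=1  new=5  old=⊥  +wl: 0
  step 3. node 2  ⊔preds=5  new=⊤  old=1  +wl: 1
  step 4. node 3  ⊔preds=⊤  new=⊤  old=⊥  +wl: 
  step 5. node 4  ⊔preds=⊤  new=⊤  old=⊥  +wl: 2
  step 6. node 5  ⊔preds=⊤  new=⊤  old=⊥  +wl: 3,4
  step 7. node 0  ⊔preds=⊤  new=5  stable
  step 8. node 1  ⊔preds=⊤  new=⊤  old=5  +wl: 0
  step 9. node 2  ⊔preds=⊤  new=⊤  stable
  step 10. node 3  ⊔preds=⊤  new=⊤  stable
  step 11. node 4  ⊔preds=⊤  new=⊤  stable
  step 12. node 0  ⊔preds=⊤  new=5  stable

Least fixpoint reached:
  node 0: 5
  node 1: ⊤
  node 2: ⊤
  node 3: ⊤
  node 4: ⊤
  node 5: ⊤

yes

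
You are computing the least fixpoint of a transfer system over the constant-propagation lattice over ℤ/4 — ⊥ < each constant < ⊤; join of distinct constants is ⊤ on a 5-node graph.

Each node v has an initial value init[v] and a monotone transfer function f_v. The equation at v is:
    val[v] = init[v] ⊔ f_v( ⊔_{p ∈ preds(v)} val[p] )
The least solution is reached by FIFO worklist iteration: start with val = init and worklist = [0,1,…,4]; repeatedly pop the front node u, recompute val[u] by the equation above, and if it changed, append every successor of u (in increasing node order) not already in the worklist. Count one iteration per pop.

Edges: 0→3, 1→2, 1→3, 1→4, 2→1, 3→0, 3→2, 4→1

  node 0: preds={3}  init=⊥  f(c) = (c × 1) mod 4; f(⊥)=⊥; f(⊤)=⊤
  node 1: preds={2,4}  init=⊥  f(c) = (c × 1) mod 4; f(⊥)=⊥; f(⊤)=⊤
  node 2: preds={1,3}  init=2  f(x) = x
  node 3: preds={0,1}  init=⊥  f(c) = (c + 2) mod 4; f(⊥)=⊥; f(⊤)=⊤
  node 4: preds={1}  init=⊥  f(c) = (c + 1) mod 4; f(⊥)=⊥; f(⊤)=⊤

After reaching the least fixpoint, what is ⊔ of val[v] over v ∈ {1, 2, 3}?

⊤

Trace (14 dequeues):
  [1] u=0 | in ⊥ | out ⊥ | ==
  [2] u=1 | in 2 | out 2 | prev ⊥ | push {}
  [3] u=2 | in 2 | out 2 | ==
  [4] u=3 | in 2 | out 0 | prev ⊥ | push {0,2}
  [5] u=4 | in 2 | out 3 | prev ⊥ | push {1}
  [6] u=0 | in 0 | out 0 | prev ⊥ | push {3}
  [7] u=2 | in ⊤ | out ⊤ | prev 2 | push {}
  [8] u=1 | in ⊤ | out ⊤ | prev 2 | push {2,4}
  [9] u=3 | in ⊤ | out ⊤ | prev 0 | push {0}
  [10] u=2 | in ⊤ | out ⊤ | ==
  [11] u=4 | in ⊤ | out ⊤ | prev 3 | push {1}
  [12] u=0 | in ⊤ | out ⊤ | prev 0 | push {3}
  [13] u=1 | in ⊤ | out ⊤ | ==
  [14] u=3 | in ⊤ | out ⊤ | ==

Converged values:
  [0] ⊤
  [1] ⊤
  [2] ⊤
  [3] ⊤
  [4] ⊤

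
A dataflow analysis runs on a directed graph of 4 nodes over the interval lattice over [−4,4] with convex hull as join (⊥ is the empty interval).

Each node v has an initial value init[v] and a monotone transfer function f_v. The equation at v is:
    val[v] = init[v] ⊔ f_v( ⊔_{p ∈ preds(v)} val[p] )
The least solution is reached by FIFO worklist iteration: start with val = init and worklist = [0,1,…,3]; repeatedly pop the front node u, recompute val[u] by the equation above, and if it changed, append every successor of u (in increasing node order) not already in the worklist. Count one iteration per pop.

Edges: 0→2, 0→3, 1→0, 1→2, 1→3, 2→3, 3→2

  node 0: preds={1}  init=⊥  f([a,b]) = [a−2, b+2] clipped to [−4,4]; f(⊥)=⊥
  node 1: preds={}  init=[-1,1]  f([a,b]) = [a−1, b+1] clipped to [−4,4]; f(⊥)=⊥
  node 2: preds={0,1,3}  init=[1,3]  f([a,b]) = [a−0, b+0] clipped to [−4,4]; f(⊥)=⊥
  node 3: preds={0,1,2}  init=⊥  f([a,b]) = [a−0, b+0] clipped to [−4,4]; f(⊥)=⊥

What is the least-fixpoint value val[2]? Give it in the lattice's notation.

Iteration log — 5 steps:
  step 1. node 0  ⊔preds=[-1,1]  new=[-3,3]  old=⊥  +wl: 
  step 2. node 1  ⊔preds=⊥  new=[-1,1]  stable
  step 3. node 2  ⊔preds=[-3,3]  new=[-3,3]  old=[1,3]  +wl: 
  step 4. node 3  ⊔preds=[-3,3]  new=[-3,3]  old=⊥  +wl: 2
  step 5. node 2  ⊔preds=[-3,3]  new=[-3,3]  stable

Least fixpoint reached:
  node 0: [-3,3]
  node 1: [-1,1]
  node 2: [-3,3]
  node 3: [-3,3]

[-3,3]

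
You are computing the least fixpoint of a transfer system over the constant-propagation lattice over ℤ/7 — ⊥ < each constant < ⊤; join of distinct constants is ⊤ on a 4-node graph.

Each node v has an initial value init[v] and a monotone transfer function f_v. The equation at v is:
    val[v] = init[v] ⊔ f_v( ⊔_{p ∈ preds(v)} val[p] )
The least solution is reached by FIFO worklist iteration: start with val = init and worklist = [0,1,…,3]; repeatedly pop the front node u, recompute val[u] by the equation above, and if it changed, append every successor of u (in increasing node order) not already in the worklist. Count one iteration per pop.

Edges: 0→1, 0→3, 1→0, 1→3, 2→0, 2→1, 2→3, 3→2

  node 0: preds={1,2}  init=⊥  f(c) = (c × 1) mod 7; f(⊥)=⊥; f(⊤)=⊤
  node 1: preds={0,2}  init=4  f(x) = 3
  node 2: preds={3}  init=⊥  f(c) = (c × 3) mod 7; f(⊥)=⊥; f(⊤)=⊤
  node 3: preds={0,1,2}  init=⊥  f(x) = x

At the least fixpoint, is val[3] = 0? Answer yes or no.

no

Iteration log — 9 steps:
  step 1. node 0  ⊔preds=4  new=4  old=⊥  +wl: 
  step 2. node 1  ⊔preds=4  new=⊤  old=4  +wl: 0
  step 3. node 2  ⊔preds=⊥  new=⊥  stable
  step 4. node 3  ⊔preds=⊤  new=⊤  old=⊥  +wl: 2
  step 5. node 0  ⊔preds=⊤  new=⊤  old=4  +wl: 1,3
  step 6. node 2  ⊔preds=⊤  new=⊤  old=⊥  +wl: 0
  step 7. node 1  ⊔preds=⊤  new=⊤  stable
  step 8. node 3  ⊔preds=⊤  new=⊤  stable
  step 9. node 0  ⊔preds=⊤  new=⊤  stable

Least fixpoint reached:
  node 0: ⊤
  node 1: ⊤
  node 2: ⊤
  node 3: ⊤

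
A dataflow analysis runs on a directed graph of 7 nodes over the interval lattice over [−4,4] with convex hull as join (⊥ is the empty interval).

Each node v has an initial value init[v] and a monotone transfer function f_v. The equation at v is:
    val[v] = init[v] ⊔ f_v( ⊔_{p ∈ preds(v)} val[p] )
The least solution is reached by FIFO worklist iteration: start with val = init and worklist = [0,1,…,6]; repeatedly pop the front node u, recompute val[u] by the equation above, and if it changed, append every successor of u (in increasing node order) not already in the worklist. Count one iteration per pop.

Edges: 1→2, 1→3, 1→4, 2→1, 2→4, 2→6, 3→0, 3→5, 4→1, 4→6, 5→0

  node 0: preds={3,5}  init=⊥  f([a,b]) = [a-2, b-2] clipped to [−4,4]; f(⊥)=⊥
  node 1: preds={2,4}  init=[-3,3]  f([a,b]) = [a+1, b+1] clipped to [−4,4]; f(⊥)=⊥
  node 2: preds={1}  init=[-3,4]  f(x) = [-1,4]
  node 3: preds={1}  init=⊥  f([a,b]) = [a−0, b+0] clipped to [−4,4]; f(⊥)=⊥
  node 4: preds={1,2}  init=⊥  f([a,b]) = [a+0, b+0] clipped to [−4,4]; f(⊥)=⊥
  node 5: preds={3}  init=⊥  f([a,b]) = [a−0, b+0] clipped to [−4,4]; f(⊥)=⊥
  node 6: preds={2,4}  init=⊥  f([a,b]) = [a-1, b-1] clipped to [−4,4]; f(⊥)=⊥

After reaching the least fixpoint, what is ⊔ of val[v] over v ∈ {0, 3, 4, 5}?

[-4,4]

Worklist (9 pops):
  #1 pop 0: in=⊥ → ⊥ (no change)
  #2 pop 1: in=[-3,4] → [-3,4] (was [-3,3]); enqueue []
  #3 pop 2: in=[-3,4] → [-3,4] (no change)
  #4 pop 3: in=[-3,4] → [-3,4] (was ⊥); enqueue [0]
  #5 pop 4: in=[-3,4] → [-3,4] (was ⊥); enqueue [1]
  #6 pop 5: in=[-3,4] → [-3,4] (was ⊥); enqueue []
  #7 pop 6: in=[-3,4] → [-4,3] (was ⊥); enqueue []
  #8 pop 0: in=[-3,4] → [-4,2] (was ⊥); enqueue []
  #9 pop 1: in=[-3,4] → [-3,4] (no change)

Fixpoint:
  val[0] = [-4,2]
  val[1] = [-3,4]
  val[2] = [-3,4]
  val[3] = [-3,4]
  val[4] = [-3,4]
  val[5] = [-3,4]
  val[6] = [-4,3]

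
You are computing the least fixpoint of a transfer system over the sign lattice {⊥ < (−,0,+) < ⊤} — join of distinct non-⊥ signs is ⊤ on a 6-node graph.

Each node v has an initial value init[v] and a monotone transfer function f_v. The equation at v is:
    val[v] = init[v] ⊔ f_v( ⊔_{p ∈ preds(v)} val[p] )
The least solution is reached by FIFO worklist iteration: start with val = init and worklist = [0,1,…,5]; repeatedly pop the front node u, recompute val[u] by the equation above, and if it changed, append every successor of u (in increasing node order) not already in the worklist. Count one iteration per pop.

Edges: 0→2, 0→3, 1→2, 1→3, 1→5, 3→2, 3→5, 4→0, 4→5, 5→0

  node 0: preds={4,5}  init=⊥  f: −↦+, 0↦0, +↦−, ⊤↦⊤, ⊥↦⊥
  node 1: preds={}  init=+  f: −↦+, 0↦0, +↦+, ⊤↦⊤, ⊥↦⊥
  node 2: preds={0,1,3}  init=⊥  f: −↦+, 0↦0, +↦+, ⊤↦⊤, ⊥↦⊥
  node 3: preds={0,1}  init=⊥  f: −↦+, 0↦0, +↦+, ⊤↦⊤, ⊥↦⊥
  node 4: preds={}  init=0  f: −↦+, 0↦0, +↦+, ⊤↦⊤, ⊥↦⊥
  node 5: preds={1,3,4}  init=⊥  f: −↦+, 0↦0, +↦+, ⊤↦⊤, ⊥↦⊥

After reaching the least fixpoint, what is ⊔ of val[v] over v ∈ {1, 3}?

⊤

Worklist (10 pops):
  #1 pop 0: in=0 → 0 (was ⊥); enqueue []
  #2 pop 1: in=⊥ → + (no change)
  #3 pop 2: in=⊤ → ⊤ (was ⊥); enqueue []
  #4 pop 3: in=⊤ → ⊤ (was ⊥); enqueue [2]
  #5 pop 4: in=⊥ → 0 (no change)
  #6 pop 5: in=⊤ → ⊤ (was ⊥); enqueue [0]
  #7 pop 2: in=⊤ → ⊤ (no change)
  #8 pop 0: in=⊤ → ⊤ (was 0); enqueue [2,3]
  #9 pop 2: in=⊤ → ⊤ (no change)
  #10 pop 3: in=⊤ → ⊤ (no change)

Fixpoint:
  val[0] = ⊤
  val[1] = +
  val[2] = ⊤
  val[3] = ⊤
  val[4] = 0
  val[5] = ⊤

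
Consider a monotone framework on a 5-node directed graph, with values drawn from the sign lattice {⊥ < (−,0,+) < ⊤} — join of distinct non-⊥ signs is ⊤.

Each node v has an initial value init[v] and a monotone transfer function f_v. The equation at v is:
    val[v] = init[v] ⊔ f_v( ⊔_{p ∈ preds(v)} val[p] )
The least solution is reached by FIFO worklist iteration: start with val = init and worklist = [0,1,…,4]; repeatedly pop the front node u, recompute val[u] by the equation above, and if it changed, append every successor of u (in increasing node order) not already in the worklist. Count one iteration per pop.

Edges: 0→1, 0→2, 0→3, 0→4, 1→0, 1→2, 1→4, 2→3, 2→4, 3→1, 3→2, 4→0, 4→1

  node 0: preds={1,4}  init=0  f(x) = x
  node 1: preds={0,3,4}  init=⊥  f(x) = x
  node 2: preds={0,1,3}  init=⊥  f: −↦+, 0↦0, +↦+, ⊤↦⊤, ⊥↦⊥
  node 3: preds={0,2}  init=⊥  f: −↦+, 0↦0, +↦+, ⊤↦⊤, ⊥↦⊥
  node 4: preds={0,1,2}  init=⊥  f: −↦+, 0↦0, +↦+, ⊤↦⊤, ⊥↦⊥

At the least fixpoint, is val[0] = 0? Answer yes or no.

Iteration log — 8 steps:
  step 1. node 0  ⊔preds=⊥  new=0  stable
  step 2. node 1  ⊔preds=0  new=0  old=⊥  +wl: 0
  step 3. node 2  ⊔preds=0  new=0  old=⊥  +wl: 
  step 4. node 3  ⊔preds=0  new=0  old=⊥  +wl: 1,2
  step 5. node 4  ⊔preds=0  new=0  old=⊥  +wl: 
  step 6. node 0  ⊔preds=0  new=0  stable
  step 7. node 1  ⊔preds=0  new=0  stable
  step 8. node 2  ⊔preds=0  new=0  stable

Least fixpoint reached:
  node 0: 0
  node 1: 0
  node 2: 0
  node 3: 0
  node 4: 0

yes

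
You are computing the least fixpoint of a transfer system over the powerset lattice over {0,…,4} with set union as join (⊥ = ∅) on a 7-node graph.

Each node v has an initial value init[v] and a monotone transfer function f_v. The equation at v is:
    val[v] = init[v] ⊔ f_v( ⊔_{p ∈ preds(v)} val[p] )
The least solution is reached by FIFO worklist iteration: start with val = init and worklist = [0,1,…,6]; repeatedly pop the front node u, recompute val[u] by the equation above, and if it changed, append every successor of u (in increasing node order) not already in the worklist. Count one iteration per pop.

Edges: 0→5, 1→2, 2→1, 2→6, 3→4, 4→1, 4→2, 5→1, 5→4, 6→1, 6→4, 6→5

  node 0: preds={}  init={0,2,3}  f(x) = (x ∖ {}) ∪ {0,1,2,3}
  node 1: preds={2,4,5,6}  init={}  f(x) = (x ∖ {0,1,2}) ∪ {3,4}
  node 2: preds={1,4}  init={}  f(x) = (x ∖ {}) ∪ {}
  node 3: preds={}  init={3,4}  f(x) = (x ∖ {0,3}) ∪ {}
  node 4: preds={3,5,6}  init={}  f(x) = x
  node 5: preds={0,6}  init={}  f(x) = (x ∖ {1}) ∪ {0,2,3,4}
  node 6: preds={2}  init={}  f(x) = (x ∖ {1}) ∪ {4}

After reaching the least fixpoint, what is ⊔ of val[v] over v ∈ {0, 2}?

{0,1,2,3,4}

Trace (18 dequeues):
  [1] u=0 | in {} | out {0,1,2,3} | prev {0,2,3} | push {}
  [2] u=1 | in {} | out {3,4} | prev {} | push {}
  [3] u=2 | in {3,4} | out {3,4} | prev {} | push {1}
  [4] u=3 | in {} | out {3,4} | ==
  [5] u=4 | in {3,4} | out {3,4} | prev {} | push {2}
  [6] u=5 | in {0,1,2,3} | out {0,2,3,4} | prev {} | push {4}
  [7] u=6 | in {3,4} | out {3,4} | prev {} | push {5}
  [8] u=1 | in {0,2,3,4} | out {3,4} | ==
  [9] u=2 | in {3,4} | out {3,4} | ==
  [10] u=4 | in {0,2,3,4} | out {0,2,3,4} | prev {3,4} | push {1,2}
  [11] u=5 | in {0,1,2,3,4} | out {0,2,3,4} | ==
  [12] u=1 | in {0,2,3,4} | out {3,4} | ==
  [13] u=2 | in {0,2,3,4} | out {0,2,3,4} | prev {3,4} | push {1,6}
  [14] u=1 | in {0,2,3,4} | out {3,4} | ==
  [15] u=6 | in {0,2,3,4} | out {0,2,3,4} | prev {3,4} | push {1,4,5}
  [16] u=1 | in {0,2,3,4} | out {3,4} | ==
  [17] u=4 | in {0,2,3,4} | out {0,2,3,4} | ==
  [18] u=5 | in {0,1,2,3,4} | out {0,2,3,4} | ==

Converged values:
  [0] {0,1,2,3}
  [1] {3,4}
  [2] {0,2,3,4}
  [3] {3,4}
  [4] {0,2,3,4}
  [5] {0,2,3,4}
  [6] {0,2,3,4}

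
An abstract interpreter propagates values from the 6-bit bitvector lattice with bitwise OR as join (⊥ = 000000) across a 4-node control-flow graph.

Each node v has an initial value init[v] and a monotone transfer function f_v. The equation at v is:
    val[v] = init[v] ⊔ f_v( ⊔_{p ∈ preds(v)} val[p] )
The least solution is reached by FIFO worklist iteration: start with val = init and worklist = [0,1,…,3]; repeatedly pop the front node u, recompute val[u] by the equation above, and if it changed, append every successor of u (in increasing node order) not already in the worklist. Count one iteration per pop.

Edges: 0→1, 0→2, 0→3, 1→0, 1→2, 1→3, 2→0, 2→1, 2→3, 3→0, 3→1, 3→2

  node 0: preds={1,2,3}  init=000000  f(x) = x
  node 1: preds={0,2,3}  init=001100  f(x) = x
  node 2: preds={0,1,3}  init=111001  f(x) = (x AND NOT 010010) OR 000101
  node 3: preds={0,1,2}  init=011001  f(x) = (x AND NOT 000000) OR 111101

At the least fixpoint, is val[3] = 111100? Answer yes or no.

Trace (7 dequeues):
  [1] u=0 | in 111101 | out 111101 | prev 000000 | push {}
  [2] u=1 | in 111101 | out 111101 | prev 001100 | push {0}
  [3] u=2 | in 111101 | out 111101 | prev 111001 | push {1}
  [4] u=3 | in 111101 | out 111101 | prev 011001 | push {2}
  [5] u=0 | in 111101 | out 111101 | ==
  [6] u=1 | in 111101 | out 111101 | ==
  [7] u=2 | in 111101 | out 111101 | ==

Converged values:
  [0] 111101
  [1] 111101
  [2] 111101
  [3] 111101

no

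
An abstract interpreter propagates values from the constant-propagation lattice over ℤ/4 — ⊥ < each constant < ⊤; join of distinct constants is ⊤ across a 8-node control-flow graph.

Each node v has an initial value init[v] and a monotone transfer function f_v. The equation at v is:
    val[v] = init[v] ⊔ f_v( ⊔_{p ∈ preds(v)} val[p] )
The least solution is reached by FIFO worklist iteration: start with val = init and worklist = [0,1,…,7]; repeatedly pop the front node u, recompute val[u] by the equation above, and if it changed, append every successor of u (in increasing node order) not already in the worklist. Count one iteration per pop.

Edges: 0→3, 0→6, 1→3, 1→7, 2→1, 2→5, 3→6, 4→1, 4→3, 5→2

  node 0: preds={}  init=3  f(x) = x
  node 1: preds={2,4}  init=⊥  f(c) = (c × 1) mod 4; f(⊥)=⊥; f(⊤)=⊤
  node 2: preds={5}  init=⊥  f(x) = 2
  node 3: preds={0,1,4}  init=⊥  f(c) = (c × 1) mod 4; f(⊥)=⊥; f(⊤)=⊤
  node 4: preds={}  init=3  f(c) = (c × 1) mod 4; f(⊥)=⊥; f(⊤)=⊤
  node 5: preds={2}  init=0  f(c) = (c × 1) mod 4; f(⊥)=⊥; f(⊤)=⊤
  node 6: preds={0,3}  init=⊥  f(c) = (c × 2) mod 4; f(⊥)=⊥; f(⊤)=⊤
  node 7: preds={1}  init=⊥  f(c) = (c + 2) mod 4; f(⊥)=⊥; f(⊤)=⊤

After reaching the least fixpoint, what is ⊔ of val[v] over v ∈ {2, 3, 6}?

Trace (13 dequeues):
  [1] u=0 | in ⊥ | out 3 | ==
  [2] u=1 | in 3 | out 3 | prev ⊥ | push {}
  [3] u=2 | in 0 | out 2 | prev ⊥ | push {1}
  [4] u=3 | in 3 | out 3 | prev ⊥ | push {}
  [5] u=4 | in ⊥ | out 3 | ==
  [6] u=5 | in 2 | out ⊤ | prev 0 | push {2}
  [7] u=6 | in 3 | out 2 | prev ⊥ | push {}
  [8] u=7 | in 3 | out 1 | prev ⊥ | push {}
  [9] u=1 | in ⊤ | out ⊤ | prev 3 | push {3,7}
  [10] u=2 | in ⊤ | out 2 | ==
  [11] u=3 | in ⊤ | out ⊤ | prev 3 | push {6}
  [12] u=7 | in ⊤ | out ⊤ | prev 1 | push {}
  [13] u=6 | in ⊤ | out ⊤ | prev 2 | push {}

Converged values:
  [0] 3
  [1] ⊤
  [2] 2
  [3] ⊤
  [4] 3
  [5] ⊤
  [6] ⊤
  [7] ⊤

⊤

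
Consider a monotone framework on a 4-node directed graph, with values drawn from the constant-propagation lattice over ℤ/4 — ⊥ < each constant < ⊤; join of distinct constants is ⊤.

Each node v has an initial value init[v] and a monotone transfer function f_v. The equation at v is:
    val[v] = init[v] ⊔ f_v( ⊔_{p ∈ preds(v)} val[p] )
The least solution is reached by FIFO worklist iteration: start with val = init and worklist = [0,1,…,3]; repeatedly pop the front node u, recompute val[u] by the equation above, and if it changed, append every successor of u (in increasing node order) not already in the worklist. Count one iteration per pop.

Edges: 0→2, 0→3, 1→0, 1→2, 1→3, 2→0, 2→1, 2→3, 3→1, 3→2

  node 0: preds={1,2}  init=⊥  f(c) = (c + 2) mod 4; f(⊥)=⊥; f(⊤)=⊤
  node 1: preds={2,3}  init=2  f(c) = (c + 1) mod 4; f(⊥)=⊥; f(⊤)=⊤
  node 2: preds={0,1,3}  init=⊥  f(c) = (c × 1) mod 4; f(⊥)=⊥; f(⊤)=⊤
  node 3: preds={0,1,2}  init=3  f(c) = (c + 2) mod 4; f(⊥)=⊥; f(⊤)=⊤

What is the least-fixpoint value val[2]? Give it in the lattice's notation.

⊤

Iteration log — 8 steps:
  step 1. node 0  ⊔preds=2  new=0  old=⊥  +wl: 
  step 2. node 1  ⊔preds=3  new=⊤  old=2  +wl: 0
  step 3. node 2  ⊔preds=⊤  new=⊤  old=⊥  +wl: 1
  step 4. node 3  ⊔preds=⊤  new=⊤  old=3  +wl: 2
  step 5. node 0  ⊔preds=⊤  new=⊤  old=0  +wl: 3
  step 6. node 1  ⊔preds=⊤  new=⊤  stable
  step 7. node 2  ⊔preds=⊤  new=⊤  stable
  step 8. node 3  ⊔preds=⊤  new=⊤  stable

Least fixpoint reached:
  node 0: ⊤
  node 1: ⊤
  node 2: ⊤
  node 3: ⊤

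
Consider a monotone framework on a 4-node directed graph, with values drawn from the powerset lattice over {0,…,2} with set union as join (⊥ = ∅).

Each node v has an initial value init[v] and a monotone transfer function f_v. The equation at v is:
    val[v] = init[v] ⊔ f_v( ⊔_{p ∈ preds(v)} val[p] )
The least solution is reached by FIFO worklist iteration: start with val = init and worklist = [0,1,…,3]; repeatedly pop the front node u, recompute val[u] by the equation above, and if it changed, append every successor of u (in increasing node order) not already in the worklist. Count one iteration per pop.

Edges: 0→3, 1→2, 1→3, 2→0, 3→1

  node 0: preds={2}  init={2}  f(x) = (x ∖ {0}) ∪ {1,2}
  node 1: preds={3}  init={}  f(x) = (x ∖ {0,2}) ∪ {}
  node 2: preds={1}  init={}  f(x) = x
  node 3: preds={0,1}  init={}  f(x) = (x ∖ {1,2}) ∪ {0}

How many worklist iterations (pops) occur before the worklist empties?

Iteration log — 5 steps:
  step 1. node 0  ⊔preds={}  new={1,2}  old={2}  +wl: 
  step 2. node 1  ⊔preds={}  new={}  stable
  step 3. node 2  ⊔preds={}  new={}  stable
  step 4. node 3  ⊔preds={1,2}  new={0}  old={}  +wl: 1
  step 5. node 1  ⊔preds={0}  new={}  stable

Least fixpoint reached:
  node 0: {1,2}
  node 1: {}
  node 2: {}
  node 3: {0}

5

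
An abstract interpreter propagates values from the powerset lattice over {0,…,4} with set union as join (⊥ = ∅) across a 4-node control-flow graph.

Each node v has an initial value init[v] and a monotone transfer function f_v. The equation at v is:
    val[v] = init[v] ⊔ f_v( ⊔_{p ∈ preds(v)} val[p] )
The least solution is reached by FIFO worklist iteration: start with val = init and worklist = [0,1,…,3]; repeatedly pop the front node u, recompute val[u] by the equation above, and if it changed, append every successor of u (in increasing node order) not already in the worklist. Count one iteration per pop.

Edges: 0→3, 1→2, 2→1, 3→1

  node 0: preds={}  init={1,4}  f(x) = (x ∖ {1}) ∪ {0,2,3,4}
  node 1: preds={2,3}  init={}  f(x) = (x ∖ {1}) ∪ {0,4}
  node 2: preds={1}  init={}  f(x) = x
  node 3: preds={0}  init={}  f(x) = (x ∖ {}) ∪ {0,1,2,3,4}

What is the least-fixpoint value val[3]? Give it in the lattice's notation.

{0,1,2,3,4}

Trace (7 dequeues):
  [1] u=0 | in {} | out {0,1,2,3,4} | prev {1,4} | push {}
  [2] u=1 | in {} | out {0,4} | prev {} | push {}
  [3] u=2 | in {0,4} | out {0,4} | prev {} | push {1}
  [4] u=3 | in {0,1,2,3,4} | out {0,1,2,3,4} | prev {} | push {}
  [5] u=1 | in {0,1,2,3,4} | out {0,2,3,4} | prev {0,4} | push {2}
  [6] u=2 | in {0,2,3,4} | out {0,2,3,4} | prev {0,4} | push {1}
  [7] u=1 | in {0,1,2,3,4} | out {0,2,3,4} | ==

Converged values:
  [0] {0,1,2,3,4}
  [1] {0,2,3,4}
  [2] {0,2,3,4}
  [3] {0,1,2,3,4}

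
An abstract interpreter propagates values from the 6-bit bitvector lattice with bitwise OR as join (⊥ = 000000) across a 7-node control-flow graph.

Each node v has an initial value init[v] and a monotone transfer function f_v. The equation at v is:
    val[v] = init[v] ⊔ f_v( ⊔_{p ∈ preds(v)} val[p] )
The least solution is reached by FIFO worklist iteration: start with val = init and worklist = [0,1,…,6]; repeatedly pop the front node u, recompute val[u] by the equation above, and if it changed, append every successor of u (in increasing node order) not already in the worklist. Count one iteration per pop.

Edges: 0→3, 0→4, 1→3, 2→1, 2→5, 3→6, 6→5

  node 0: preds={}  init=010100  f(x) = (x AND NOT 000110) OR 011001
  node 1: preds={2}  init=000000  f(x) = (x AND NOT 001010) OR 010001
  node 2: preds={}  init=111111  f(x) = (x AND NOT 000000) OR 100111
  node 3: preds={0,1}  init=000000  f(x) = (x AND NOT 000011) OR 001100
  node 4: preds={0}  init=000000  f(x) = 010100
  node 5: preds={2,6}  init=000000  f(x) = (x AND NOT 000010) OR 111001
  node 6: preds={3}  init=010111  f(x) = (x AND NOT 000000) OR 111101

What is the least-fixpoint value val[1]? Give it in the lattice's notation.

Trace (8 dequeues):
  [1] u=0 | in 000000 | out 011101 | prev 010100 | push {}
  [2] u=1 | in 111111 | out 110101 | prev 000000 | push {}
  [3] u=2 | in 000000 | out 111111 | ==
  [4] u=3 | in 111101 | out 111100 | prev 000000 | push {}
  [5] u=4 | in 011101 | out 010100 | prev 000000 | push {}
  [6] u=5 | in 111111 | out 111101 | prev 000000 | push {}
  [7] u=6 | in 111100 | out 111111 | prev 010111 | push {5}
  [8] u=5 | in 111111 | out 111101 | ==

Converged values:
  [0] 011101
  [1] 110101
  [2] 111111
  [3] 111100
  [4] 010100
  [5] 111101
  [6] 111111

110101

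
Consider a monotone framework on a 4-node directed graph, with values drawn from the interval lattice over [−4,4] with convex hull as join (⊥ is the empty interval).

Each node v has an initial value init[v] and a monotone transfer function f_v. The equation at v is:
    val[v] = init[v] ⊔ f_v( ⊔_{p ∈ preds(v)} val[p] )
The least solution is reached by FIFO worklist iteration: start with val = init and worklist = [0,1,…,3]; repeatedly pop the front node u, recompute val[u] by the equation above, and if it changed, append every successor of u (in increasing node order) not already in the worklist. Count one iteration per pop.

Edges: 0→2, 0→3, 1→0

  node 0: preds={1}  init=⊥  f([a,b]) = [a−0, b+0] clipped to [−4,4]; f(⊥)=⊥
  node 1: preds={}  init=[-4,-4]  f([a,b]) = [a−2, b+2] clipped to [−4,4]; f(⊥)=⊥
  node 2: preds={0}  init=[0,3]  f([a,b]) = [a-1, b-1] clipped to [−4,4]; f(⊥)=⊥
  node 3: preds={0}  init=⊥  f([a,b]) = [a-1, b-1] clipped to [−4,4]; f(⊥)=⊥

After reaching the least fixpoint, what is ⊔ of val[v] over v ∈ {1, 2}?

[-4,3]

Iteration log — 4 steps:
  step 1. node 0  ⊔preds=[-4,-4]  new=[-4,-4]  old=⊥  +wl: 
  step 2. node 1  ⊔preds=⊥  new=[-4,-4]  stable
  step 3. node 2  ⊔preds=[-4,-4]  new=[-4,3]  old=[0,3]  +wl: 
  step 4. node 3  ⊔preds=[-4,-4]  new=[-4,-4]  old=⊥  +wl: 

Least fixpoint reached:
  node 0: [-4,-4]
  node 1: [-4,-4]
  node 2: [-4,3]
  node 3: [-4,-4]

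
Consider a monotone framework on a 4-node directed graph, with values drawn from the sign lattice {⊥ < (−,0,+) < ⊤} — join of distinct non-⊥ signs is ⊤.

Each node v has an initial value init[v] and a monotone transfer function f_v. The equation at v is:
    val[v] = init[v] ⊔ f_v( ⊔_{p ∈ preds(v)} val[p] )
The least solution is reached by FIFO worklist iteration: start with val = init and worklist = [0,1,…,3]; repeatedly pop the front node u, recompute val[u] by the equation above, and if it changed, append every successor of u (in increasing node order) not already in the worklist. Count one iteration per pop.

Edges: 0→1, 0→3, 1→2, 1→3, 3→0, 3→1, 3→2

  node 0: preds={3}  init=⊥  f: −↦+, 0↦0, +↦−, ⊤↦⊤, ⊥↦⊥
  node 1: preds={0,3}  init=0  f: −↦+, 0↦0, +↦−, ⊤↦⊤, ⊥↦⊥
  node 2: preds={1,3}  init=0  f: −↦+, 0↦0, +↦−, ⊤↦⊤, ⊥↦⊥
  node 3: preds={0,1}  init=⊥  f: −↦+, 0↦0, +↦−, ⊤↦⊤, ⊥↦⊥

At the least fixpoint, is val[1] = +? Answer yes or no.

no

Worklist (8 pops):
  #1 pop 0: in=⊥ → ⊥ (no change)
  #2 pop 1: in=⊥ → 0 (no change)
  #3 pop 2: in=0 → 0 (no change)
  #4 pop 3: in=0 → 0 (was ⊥); enqueue [0,1,2]
  #5 pop 0: in=0 → 0 (was ⊥); enqueue [3]
  #6 pop 1: in=0 → 0 (no change)
  #7 pop 2: in=0 → 0 (no change)
  #8 pop 3: in=0 → 0 (no change)

Fixpoint:
  val[0] = 0
  val[1] = 0
  val[2] = 0
  val[3] = 0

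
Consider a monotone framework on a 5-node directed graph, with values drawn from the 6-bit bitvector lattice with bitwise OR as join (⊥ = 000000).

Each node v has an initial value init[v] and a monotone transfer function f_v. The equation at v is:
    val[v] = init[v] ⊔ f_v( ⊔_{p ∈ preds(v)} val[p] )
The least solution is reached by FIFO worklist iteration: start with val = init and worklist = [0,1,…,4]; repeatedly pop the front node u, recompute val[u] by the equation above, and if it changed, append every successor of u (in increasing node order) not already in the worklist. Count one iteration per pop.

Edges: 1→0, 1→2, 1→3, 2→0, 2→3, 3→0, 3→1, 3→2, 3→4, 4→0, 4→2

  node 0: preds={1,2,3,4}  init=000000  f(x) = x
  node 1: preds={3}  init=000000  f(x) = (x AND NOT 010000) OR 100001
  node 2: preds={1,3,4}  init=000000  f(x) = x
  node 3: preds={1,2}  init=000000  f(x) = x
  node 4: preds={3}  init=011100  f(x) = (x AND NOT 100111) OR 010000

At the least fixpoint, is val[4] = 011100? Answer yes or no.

yes

Trace (10 dequeues):
  [1] u=0 | in 011100 | out 011100 | prev 000000 | push {}
  [2] u=1 | in 000000 | out 100001 | prev 000000 | push {0}
  [3] u=2 | in 111101 | out 111101 | prev 000000 | push {}
  [4] u=3 | in 111101 | out 111101 | prev 000000 | push {1,2}
  [5] u=4 | in 111101 | out 011100 | ==
  [6] u=0 | in 111101 | out 111101 | prev 011100 | push {}
  [7] u=1 | in 111101 | out 101101 | prev 100001 | push {0,3}
  [8] u=2 | in 111101 | out 111101 | ==
  [9] u=0 | in 111101 | out 111101 | ==
  [10] u=3 | in 111101 | out 111101 | ==

Converged values:
  [0] 111101
  [1] 101101
  [2] 111101
  [3] 111101
  [4] 011100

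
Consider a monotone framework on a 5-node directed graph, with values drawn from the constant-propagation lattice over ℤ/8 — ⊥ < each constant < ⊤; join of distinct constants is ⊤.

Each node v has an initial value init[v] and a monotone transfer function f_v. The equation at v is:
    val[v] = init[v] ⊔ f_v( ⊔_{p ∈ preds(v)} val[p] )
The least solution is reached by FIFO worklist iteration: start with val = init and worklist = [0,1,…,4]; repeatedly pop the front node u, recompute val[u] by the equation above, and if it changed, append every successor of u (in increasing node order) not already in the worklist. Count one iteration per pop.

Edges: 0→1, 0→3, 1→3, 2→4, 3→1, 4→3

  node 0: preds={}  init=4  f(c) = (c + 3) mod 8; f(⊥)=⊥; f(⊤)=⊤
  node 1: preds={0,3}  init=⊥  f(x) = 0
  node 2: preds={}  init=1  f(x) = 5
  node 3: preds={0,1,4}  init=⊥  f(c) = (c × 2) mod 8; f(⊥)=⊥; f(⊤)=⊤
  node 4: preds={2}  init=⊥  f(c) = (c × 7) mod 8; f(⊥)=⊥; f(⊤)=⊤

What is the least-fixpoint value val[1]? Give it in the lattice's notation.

0

Trace (7 dequeues):
  [1] u=0 | in ⊥ | out 4 | ==
  [2] u=1 | in 4 | out 0 | prev ⊥ | push {}
  [3] u=2 | in ⊥ | out ⊤ | prev 1 | push {}
  [4] u=3 | in ⊤ | out ⊤ | prev ⊥ | push {1}
  [5] u=4 | in ⊤ | out ⊤ | prev ⊥ | push {3}
  [6] u=1 | in ⊤ | out 0 | ==
  [7] u=3 | in ⊤ | out ⊤ | ==

Converged values:
  [0] 4
  [1] 0
  [2] ⊤
  [3] ⊤
  [4] ⊤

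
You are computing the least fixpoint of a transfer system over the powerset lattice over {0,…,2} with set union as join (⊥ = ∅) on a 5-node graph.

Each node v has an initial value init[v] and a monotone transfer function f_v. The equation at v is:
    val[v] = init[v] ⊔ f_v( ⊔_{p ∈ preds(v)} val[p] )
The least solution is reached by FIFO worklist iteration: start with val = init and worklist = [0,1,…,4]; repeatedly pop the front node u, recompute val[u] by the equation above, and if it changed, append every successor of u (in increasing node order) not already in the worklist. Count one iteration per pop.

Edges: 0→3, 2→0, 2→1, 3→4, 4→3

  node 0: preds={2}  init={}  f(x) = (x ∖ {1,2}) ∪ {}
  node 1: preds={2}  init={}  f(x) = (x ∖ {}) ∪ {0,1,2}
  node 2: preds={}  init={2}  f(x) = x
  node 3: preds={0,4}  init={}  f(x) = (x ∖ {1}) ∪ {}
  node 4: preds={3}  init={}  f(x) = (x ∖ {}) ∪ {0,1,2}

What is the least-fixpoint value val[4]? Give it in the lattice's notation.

{0,1,2}

Trace (7 dequeues):
  [1] u=0 | in {2} | out {} | ==
  [2] u=1 | in {2} | out {0,1,2} | prev {} | push {}
  [3] u=2 | in {} | out {2} | ==
  [4] u=3 | in {} | out {} | ==
  [5] u=4 | in {} | out {0,1,2} | prev {} | push {3}
  [6] u=3 | in {0,1,2} | out {0,2} | prev {} | push {4}
  [7] u=4 | in {0,2} | out {0,1,2} | ==

Converged values:
  [0] {}
  [1] {0,1,2}
  [2] {2}
  [3] {0,2}
  [4] {0,1,2}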